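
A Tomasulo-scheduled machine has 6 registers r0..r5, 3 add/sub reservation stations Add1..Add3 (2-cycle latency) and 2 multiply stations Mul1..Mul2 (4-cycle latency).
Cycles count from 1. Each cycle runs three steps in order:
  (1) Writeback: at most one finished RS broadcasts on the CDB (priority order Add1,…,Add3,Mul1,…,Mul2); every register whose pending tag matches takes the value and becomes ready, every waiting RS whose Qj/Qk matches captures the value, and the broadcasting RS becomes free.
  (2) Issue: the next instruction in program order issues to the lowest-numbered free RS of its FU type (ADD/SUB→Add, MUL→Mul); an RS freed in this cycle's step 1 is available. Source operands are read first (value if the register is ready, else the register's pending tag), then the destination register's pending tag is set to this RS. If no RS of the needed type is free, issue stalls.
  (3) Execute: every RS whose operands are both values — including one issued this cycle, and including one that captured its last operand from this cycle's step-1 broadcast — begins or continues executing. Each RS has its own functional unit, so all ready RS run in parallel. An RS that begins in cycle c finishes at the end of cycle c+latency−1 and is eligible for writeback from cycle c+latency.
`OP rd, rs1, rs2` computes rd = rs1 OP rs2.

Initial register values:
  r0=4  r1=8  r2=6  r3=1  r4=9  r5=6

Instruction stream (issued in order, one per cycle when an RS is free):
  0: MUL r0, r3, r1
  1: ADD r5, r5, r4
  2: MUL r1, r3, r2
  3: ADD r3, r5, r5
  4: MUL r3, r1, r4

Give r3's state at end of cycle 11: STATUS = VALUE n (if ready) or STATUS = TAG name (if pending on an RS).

  c1: issue MUL r0<-Mul1  regs: r0:Mul1,r1:8,r2:6,r3:1,r4:9,r5:6
  c2: issue ADD r5<-Add1  regs: r0:Mul1,r1:8,r2:6,r3:1,r4:9,r5:Add1
  c3: issue MUL r1<-Mul2  regs: r0:Mul1,r1:Mul2,r2:6,r3:1,r4:9,r5:Add1
  c4: CDB Add1=15; issue ADD r3<-Add1  regs: r0:Mul1,r1:Mul2,r2:6,r3:Add1,r4:9,r5:15
  c5: CDB Mul1=8; issue MUL r3<-Mul1  regs: r0:8,r1:Mul2,r2:6,r3:Mul1,r4:9,r5:15
  c6: CDB Add1=30  regs: r0:8,r1:Mul2,r2:6,r3:Mul1,r4:9,r5:15
  c7: CDB Mul2=6  regs: r0:8,r1:6,r2:6,r3:Mul1,r4:9,r5:15
  c8: -  regs: r0:8,r1:6,r2:6,r3:Mul1,r4:9,r5:15
  c9: -  regs: r0:8,r1:6,r2:6,r3:Mul1,r4:9,r5:15
  c10: -  regs: r0:8,r1:6,r2:6,r3:Mul1,r4:9,r5:15
  c11: CDB Mul1=54  regs: r0:8,r1:6,r2:6,r3:54,r4:9,r5:15

STATUS = VALUE 54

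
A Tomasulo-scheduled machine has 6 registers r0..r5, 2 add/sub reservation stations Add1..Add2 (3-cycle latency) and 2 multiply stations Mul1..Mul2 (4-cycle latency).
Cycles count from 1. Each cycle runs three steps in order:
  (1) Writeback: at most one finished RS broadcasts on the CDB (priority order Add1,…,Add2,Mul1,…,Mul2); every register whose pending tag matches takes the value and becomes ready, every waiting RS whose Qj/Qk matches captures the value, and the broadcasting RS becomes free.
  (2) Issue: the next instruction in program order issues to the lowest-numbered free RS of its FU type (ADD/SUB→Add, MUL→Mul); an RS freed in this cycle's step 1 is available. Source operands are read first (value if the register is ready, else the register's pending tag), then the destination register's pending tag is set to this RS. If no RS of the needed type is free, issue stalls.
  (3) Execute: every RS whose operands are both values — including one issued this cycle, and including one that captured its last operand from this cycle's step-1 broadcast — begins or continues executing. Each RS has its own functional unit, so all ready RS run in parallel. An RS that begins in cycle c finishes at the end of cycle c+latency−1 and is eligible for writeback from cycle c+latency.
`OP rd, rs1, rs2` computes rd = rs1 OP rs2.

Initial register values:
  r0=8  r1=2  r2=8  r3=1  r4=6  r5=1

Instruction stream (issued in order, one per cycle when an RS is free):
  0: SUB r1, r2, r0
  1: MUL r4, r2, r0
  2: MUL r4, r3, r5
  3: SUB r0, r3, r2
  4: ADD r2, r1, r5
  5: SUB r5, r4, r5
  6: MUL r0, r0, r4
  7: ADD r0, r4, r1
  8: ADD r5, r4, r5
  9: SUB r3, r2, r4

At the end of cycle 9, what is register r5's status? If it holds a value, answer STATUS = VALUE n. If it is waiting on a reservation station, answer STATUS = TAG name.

STATUS = TAG Add1

cycle 1: issue SUB r1<-Add1 // r0:8,r1:Add1,r2:8,r3:1,r4:6,r5:1
cycle 2: issue MUL r4<-Mul1 // r0:8,r1:Add1,r2:8,r3:1,r4:Mul1,r5:1
cycle 3: issue MUL r4<-Mul2 // r0:8,r1:Add1,r2:8,r3:1,r4:Mul2,r5:1
cycle 4: CDB Add1=0; issue SUB r0<-Add1 // r0:Add1,r1:0,r2:8,r3:1,r4:Mul2,r5:1
cycle 5: issue ADD r2<-Add2 // r0:Add1,r1:0,r2:Add2,r3:1,r4:Mul2,r5:1
cycle 6: CDB Mul1=64; stall // r0:Add1,r1:0,r2:Add2,r3:1,r4:Mul2,r5:1
cycle 7: CDB Add1=-7; issue SUB r5<-Add1 // r0:-7,r1:0,r2:Add2,r3:1,r4:Mul2,r5:Add1
cycle 8: CDB Add2=1; issue MUL r0<-Mul1 // r0:Mul1,r1:0,r2:1,r3:1,r4:Mul2,r5:Add1
cycle 9: CDB Mul2=1; issue ADD r0<-Add2 // r0:Add2,r1:0,r2:1,r3:1,r4:1,r5:Add1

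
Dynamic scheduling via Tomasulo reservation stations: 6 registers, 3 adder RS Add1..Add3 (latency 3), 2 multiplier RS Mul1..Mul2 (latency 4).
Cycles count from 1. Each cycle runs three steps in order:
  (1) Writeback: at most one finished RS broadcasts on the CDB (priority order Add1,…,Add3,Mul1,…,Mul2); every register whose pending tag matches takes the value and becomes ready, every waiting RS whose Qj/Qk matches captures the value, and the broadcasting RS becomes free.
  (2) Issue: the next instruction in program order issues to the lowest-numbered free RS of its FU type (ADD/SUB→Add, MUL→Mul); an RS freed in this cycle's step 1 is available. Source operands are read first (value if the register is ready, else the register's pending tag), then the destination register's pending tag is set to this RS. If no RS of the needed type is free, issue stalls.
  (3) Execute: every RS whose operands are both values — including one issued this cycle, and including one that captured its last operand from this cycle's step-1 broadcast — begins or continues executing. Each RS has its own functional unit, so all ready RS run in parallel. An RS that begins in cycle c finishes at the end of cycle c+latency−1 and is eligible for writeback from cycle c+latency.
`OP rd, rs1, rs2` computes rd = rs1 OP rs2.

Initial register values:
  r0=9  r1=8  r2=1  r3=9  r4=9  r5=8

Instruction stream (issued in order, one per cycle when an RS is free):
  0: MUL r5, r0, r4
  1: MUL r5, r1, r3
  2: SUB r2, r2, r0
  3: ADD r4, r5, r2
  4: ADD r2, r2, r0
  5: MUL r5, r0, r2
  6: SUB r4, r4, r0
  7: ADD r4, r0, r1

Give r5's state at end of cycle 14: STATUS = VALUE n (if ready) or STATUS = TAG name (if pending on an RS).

cycle 1: issue MUL r5<-Mul1 // r0:9,r1:8,r2:1,r3:9,r4:9,r5:Mul1
cycle 2: issue MUL r5<-Mul2 // r0:9,r1:8,r2:1,r3:9,r4:9,r5:Mul2
cycle 3: issue SUB r2<-Add1 // r0:9,r1:8,r2:Add1,r3:9,r4:9,r5:Mul2
cycle 4: issue ADD r4<-Add2 // r0:9,r1:8,r2:Add1,r3:9,r4:Add2,r5:Mul2
cycle 5: CDB Mul1=81; issue ADD r2<-Add3 // r0:9,r1:8,r2:Add3,r3:9,r4:Add2,r5:Mul2
cycle 6: CDB Add1=-8; issue MUL r5<-Mul1 // r0:9,r1:8,r2:Add3,r3:9,r4:Add2,r5:Mul1
cycle 7: CDB Mul2=72; issue SUB r4<-Add1 // r0:9,r1:8,r2:Add3,r3:9,r4:Add1,r5:Mul1
cycle 8: stall // r0:9,r1:8,r2:Add3,r3:9,r4:Add1,r5:Mul1
cycle 9: CDB Add3=1; issue ADD r4<-Add3 // r0:9,r1:8,r2:1,r3:9,r4:Add3,r5:Mul1
cycle 10: CDB Add2=64 // r0:9,r1:8,r2:1,r3:9,r4:Add3,r5:Mul1
cycle 11: - // r0:9,r1:8,r2:1,r3:9,r4:Add3,r5:Mul1
cycle 12: CDB Add3=17 // r0:9,r1:8,r2:1,r3:9,r4:17,r5:Mul1
cycle 13: CDB Add1=55 // r0:9,r1:8,r2:1,r3:9,r4:17,r5:Mul1
cycle 14: CDB Mul1=9 // r0:9,r1:8,r2:1,r3:9,r4:17,r5:9

STATUS = VALUE 9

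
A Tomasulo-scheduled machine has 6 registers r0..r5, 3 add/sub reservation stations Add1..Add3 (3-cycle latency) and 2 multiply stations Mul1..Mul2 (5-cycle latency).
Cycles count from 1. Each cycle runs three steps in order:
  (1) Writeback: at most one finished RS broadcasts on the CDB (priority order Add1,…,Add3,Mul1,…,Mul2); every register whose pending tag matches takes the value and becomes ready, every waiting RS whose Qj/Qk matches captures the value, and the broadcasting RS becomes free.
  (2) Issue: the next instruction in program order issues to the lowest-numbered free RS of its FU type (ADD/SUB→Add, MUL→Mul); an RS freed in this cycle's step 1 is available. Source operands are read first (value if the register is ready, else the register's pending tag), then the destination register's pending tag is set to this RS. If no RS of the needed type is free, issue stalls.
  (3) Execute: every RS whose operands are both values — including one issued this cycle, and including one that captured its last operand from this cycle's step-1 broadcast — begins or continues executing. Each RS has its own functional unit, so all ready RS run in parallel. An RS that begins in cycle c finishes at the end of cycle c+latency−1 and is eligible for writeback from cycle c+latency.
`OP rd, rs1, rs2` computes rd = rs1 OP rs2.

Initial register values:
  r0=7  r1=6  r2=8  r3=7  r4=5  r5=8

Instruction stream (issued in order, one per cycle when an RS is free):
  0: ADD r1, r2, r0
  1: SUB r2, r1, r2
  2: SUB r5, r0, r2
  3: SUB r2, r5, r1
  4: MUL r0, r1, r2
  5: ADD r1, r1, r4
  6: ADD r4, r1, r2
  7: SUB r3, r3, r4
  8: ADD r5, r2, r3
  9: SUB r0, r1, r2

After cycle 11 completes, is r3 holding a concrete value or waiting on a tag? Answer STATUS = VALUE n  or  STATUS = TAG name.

cycle 1: issue ADD r1<-Add1 // r0:7,r1:Add1,r2:8,r3:7,r4:5,r5:8
cycle 2: issue SUB r2<-Add2 // r0:7,r1:Add1,r2:Add2,r3:7,r4:5,r5:8
cycle 3: issue SUB r5<-Add3 // r0:7,r1:Add1,r2:Add2,r3:7,r4:5,r5:Add3
cycle 4: CDB Add1=15; issue SUB r2<-Add1 // r0:7,r1:15,r2:Add1,r3:7,r4:5,r5:Add3
cycle 5: issue MUL r0<-Mul1 // r0:Mul1,r1:15,r2:Add1,r3:7,r4:5,r5:Add3
cycle 6: stall // r0:Mul1,r1:15,r2:Add1,r3:7,r4:5,r5:Add3
cycle 7: CDB Add2=7; issue ADD r1<-Add2 // r0:Mul1,r1:Add2,r2:Add1,r3:7,r4:5,r5:Add3
cycle 8: stall // r0:Mul1,r1:Add2,r2:Add1,r3:7,r4:5,r5:Add3
cycle 9: stall // r0:Mul1,r1:Add2,r2:Add1,r3:7,r4:5,r5:Add3
cycle 10: CDB Add2=20; issue ADD r4<-Add2 // r0:Mul1,r1:20,r2:Add1,r3:7,r4:Add2,r5:Add3
cycle 11: CDB Add3=0; issue SUB r3<-Add3 // r0:Mul1,r1:20,r2:Add1,r3:Add3,r4:Add2,r5:0

STATUS = TAG Add3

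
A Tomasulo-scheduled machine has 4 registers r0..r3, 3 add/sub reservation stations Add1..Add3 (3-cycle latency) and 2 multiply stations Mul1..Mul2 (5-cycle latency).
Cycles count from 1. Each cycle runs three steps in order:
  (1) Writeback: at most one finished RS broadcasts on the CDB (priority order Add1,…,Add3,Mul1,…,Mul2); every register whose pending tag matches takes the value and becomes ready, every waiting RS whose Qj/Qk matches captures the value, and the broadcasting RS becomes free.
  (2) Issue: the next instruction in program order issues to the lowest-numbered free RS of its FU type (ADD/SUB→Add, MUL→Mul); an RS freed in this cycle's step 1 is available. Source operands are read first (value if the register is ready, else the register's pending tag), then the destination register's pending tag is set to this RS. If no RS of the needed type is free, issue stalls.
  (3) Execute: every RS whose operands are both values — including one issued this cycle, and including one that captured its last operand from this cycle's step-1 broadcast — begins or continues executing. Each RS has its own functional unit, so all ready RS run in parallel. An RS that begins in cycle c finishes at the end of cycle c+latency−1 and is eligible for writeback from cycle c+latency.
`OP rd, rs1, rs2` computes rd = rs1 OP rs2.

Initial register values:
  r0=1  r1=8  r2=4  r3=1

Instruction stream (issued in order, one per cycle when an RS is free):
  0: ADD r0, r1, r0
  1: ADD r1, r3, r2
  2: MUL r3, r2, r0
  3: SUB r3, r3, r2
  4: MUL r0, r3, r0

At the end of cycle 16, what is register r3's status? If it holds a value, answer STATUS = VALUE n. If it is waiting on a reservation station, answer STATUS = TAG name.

STATUS = VALUE 32

c1: issue ADD r0<-Add1 | r0:Add1,r1:8,r2:4,r3:1
c2: issue ADD r1<-Add2 | r0:Add1,r1:Add2,r2:4,r3:1
c3: issue MUL r3<-Mul1 | r0:Add1,r1:Add2,r2:4,r3:Mul1
c4: CDB Add1=9; issue SUB r3<-Add1 | r0:9,r1:Add2,r2:4,r3:Add1
c5: CDB Add2=5; issue MUL r0<-Mul2 | r0:Mul2,r1:5,r2:4,r3:Add1
c6: - | r0:Mul2,r1:5,r2:4,r3:Add1
c7: - | r0:Mul2,r1:5,r2:4,r3:Add1
c8: - | r0:Mul2,r1:5,r2:4,r3:Add1
c9: CDB Mul1=36 | r0:Mul2,r1:5,r2:4,r3:Add1
c10: - | r0:Mul2,r1:5,r2:4,r3:Add1
c11: - | r0:Mul2,r1:5,r2:4,r3:Add1
c12: CDB Add1=32 | r0:Mul2,r1:5,r2:4,r3:32
c13: - | r0:Mul2,r1:5,r2:4,r3:32
c14: - | r0:Mul2,r1:5,r2:4,r3:32
c15: - | r0:Mul2,r1:5,r2:4,r3:32
c16: - | r0:Mul2,r1:5,r2:4,r3:32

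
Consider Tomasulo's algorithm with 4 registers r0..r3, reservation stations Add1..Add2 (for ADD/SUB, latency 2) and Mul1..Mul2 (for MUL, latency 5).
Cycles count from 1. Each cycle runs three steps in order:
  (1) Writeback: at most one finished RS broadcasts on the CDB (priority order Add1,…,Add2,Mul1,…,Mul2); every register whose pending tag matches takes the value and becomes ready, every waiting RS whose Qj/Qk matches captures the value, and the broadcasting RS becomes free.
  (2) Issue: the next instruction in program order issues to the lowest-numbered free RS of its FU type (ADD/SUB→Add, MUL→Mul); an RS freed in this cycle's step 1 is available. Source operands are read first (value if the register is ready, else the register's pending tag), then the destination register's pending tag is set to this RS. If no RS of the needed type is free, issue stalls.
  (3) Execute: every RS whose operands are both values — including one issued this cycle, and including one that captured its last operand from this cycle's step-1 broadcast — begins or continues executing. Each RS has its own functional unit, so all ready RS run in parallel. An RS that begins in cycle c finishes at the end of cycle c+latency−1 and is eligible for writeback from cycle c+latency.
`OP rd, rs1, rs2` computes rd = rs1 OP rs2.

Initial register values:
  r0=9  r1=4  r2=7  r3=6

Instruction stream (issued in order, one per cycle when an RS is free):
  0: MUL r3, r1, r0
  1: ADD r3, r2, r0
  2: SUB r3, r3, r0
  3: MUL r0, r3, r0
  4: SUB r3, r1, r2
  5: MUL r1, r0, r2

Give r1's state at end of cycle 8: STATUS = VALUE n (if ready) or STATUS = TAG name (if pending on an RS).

STATUS = TAG Mul1

  c1: issue MUL r3<-Mul1  regs: r0:9,r1:4,r2:7,r3:Mul1
  c2: issue ADD r3<-Add1  regs: r0:9,r1:4,r2:7,r3:Add1
  c3: issue SUB r3<-Add2  regs: r0:9,r1:4,r2:7,r3:Add2
  c4: CDB Add1=16; issue MUL r0<-Mul2  regs: r0:Mul2,r1:4,r2:7,r3:Add2
  c5: issue SUB r3<-Add1  regs: r0:Mul2,r1:4,r2:7,r3:Add1
  c6: CDB Add2=7; stall  regs: r0:Mul2,r1:4,r2:7,r3:Add1
  c7: CDB Add1=-3; stall  regs: r0:Mul2,r1:4,r2:7,r3:-3
  c8: CDB Mul1=36; issue MUL r1<-Mul1  regs: r0:Mul2,r1:Mul1,r2:7,r3:-3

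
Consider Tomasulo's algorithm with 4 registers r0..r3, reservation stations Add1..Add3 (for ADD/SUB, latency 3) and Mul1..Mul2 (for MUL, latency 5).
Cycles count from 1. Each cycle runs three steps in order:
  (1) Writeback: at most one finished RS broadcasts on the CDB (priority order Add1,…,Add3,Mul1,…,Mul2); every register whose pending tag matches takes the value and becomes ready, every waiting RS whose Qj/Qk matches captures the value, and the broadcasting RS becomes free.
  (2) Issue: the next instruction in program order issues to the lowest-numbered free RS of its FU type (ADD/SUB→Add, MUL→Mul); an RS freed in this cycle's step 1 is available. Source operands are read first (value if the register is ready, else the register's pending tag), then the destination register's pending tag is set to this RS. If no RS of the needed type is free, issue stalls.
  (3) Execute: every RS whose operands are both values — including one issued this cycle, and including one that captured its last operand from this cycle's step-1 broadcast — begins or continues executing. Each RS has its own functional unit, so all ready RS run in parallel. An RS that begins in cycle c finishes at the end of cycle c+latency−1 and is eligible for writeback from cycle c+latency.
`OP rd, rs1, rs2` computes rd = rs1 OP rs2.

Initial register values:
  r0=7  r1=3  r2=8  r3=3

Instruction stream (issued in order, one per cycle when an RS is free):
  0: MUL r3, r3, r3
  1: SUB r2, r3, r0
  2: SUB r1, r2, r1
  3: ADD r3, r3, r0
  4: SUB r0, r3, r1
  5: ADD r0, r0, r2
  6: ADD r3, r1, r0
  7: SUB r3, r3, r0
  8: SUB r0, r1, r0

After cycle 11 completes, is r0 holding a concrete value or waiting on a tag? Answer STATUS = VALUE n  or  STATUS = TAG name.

c1: issue MUL r3<-Mul1 | r0:7,r1:3,r2:8,r3:Mul1
c2: issue SUB r2<-Add1 | r0:7,r1:3,r2:Add1,r3:Mul1
c3: issue SUB r1<-Add2 | r0:7,r1:Add2,r2:Add1,r3:Mul1
c4: issue ADD r3<-Add3 | r0:7,r1:Add2,r2:Add1,r3:Add3
c5: stall | r0:7,r1:Add2,r2:Add1,r3:Add3
c6: CDB Mul1=9; stall | r0:7,r1:Add2,r2:Add1,r3:Add3
c7: stall | r0:7,r1:Add2,r2:Add1,r3:Add3
c8: stall | r0:7,r1:Add2,r2:Add1,r3:Add3
c9: CDB Add1=2; issue SUB r0<-Add1 | r0:Add1,r1:Add2,r2:2,r3:Add3
c10: CDB Add3=16; issue ADD r0<-Add3 | r0:Add3,r1:Add2,r2:2,r3:16
c11: stall | r0:Add3,r1:Add2,r2:2,r3:16

STATUS = TAG Add3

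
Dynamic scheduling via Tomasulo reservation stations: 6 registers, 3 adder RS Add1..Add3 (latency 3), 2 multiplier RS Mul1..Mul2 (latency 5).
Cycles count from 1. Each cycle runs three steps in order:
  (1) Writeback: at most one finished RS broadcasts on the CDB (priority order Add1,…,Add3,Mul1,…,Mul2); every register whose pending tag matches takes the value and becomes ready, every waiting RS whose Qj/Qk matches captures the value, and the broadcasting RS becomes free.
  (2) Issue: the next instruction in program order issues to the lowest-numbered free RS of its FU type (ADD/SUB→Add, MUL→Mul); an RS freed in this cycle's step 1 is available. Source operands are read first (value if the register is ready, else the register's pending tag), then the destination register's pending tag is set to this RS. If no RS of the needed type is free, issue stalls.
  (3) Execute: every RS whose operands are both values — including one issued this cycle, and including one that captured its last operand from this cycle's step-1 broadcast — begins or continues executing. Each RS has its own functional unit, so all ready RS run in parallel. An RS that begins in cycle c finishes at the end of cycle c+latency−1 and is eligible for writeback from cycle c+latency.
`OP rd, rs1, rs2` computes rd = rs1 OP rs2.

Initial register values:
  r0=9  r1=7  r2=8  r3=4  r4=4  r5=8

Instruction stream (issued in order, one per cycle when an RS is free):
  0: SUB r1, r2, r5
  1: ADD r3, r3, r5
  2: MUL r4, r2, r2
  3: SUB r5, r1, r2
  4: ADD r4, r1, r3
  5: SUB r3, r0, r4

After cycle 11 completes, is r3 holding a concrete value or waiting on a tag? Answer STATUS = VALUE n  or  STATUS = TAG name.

cycle 1: issue SUB r1<-Add1 // r0:9,r1:Add1,r2:8,r3:4,r4:4,r5:8
cycle 2: issue ADD r3<-Add2 // r0:9,r1:Add1,r2:8,r3:Add2,r4:4,r5:8
cycle 3: issue MUL r4<-Mul1 // r0:9,r1:Add1,r2:8,r3:Add2,r4:Mul1,r5:8
cycle 4: CDB Add1=0; issue SUB r5<-Add1 // r0:9,r1:0,r2:8,r3:Add2,r4:Mul1,r5:Add1
cycle 5: CDB Add2=12; issue ADD r4<-Add2 // r0:9,r1:0,r2:8,r3:12,r4:Add2,r5:Add1
cycle 6: issue SUB r3<-Add3 // r0:9,r1:0,r2:8,r3:Add3,r4:Add2,r5:Add1
cycle 7: CDB Add1=-8 // r0:9,r1:0,r2:8,r3:Add3,r4:Add2,r5:-8
cycle 8: CDB Add2=12 // r0:9,r1:0,r2:8,r3:Add3,r4:12,r5:-8
cycle 9: CDB Mul1=64 // r0:9,r1:0,r2:8,r3:Add3,r4:12,r5:-8
cycle 10: - // r0:9,r1:0,r2:8,r3:Add3,r4:12,r5:-8
cycle 11: CDB Add3=-3 // r0:9,r1:0,r2:8,r3:-3,r4:12,r5:-8

STATUS = VALUE -3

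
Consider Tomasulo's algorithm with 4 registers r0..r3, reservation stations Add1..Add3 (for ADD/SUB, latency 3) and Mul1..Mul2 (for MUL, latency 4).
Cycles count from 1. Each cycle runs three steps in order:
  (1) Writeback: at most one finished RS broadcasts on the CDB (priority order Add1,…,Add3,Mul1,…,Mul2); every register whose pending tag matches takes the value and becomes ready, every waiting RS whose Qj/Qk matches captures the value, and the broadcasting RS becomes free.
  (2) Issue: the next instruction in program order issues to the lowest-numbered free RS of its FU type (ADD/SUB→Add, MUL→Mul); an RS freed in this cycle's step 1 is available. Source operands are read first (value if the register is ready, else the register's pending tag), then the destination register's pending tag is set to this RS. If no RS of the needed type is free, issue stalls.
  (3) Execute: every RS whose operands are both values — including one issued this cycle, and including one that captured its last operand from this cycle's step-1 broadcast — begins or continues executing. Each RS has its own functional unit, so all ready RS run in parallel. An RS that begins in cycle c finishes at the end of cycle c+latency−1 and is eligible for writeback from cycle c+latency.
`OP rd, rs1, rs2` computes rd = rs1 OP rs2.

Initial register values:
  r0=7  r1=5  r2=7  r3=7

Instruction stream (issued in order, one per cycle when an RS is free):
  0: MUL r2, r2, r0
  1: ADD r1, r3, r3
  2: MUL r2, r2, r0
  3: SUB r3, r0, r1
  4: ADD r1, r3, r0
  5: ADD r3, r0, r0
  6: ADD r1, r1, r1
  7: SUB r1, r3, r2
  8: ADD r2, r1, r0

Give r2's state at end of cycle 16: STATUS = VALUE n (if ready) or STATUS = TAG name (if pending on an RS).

  c1: issue MUL r2<-Mul1  regs: r0:7,r1:5,r2:Mul1,r3:7
  c2: issue ADD r1<-Add1  regs: r0:7,r1:Add1,r2:Mul1,r3:7
  c3: issue MUL r2<-Mul2  regs: r0:7,r1:Add1,r2:Mul2,r3:7
  c4: issue SUB r3<-Add2  regs: r0:7,r1:Add1,r2:Mul2,r3:Add2
  c5: CDB Add1=14; issue ADD r1<-Add1  regs: r0:7,r1:Add1,r2:Mul2,r3:Add2
  c6: CDB Mul1=49; issue ADD r3<-Add3  regs: r0:7,r1:Add1,r2:Mul2,r3:Add3
  c7: stall  regs: r0:7,r1:Add1,r2:Mul2,r3:Add3
  c8: CDB Add2=-7; issue ADD r1<-Add2  regs: r0:7,r1:Add2,r2:Mul2,r3:Add3
  c9: CDB Add3=14; issue SUB r1<-Add3  regs: r0:7,r1:Add3,r2:Mul2,r3:14
  c10: CDB Mul2=343; stall  regs: r0:7,r1:Add3,r2:343,r3:14
  c11: CDB Add1=0; issue ADD r2<-Add1  regs: r0:7,r1:Add3,r2:Add1,r3:14
  c12: -  regs: r0:7,r1:Add3,r2:Add1,r3:14
  c13: CDB Add3=-329  regs: r0:7,r1:-329,r2:Add1,r3:14
  c14: CDB Add2=0  regs: r0:7,r1:-329,r2:Add1,r3:14
  c15: -  regs: r0:7,r1:-329,r2:Add1,r3:14
  c16: CDB Add1=-322  regs: r0:7,r1:-329,r2:-322,r3:14

STATUS = VALUE -322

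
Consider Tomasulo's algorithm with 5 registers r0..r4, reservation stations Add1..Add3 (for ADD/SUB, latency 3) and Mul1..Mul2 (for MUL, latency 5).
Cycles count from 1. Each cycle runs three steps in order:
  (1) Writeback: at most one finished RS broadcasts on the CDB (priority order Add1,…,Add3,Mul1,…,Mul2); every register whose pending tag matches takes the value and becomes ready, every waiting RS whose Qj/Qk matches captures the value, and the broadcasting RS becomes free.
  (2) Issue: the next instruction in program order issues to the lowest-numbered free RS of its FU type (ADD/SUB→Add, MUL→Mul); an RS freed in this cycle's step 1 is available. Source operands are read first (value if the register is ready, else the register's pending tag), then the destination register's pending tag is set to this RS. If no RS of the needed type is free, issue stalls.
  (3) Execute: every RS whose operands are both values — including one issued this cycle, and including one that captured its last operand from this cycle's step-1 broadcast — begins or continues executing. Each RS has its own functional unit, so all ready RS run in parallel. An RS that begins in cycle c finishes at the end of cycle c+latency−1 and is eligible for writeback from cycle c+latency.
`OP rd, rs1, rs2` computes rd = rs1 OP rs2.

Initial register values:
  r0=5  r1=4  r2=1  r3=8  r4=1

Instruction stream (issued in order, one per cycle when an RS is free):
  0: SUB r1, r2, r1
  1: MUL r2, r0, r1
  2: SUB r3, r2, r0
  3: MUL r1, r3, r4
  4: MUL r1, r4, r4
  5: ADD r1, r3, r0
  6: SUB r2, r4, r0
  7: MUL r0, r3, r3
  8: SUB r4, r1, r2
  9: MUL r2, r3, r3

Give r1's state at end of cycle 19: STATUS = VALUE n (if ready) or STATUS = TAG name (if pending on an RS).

cycle 1: issue SUB r1<-Add1 // r0:5,r1:Add1,r2:1,r3:8,r4:1
cycle 2: issue MUL r2<-Mul1 // r0:5,r1:Add1,r2:Mul1,r3:8,r4:1
cycle 3: issue SUB r3<-Add2 // r0:5,r1:Add1,r2:Mul1,r3:Add2,r4:1
cycle 4: CDB Add1=-3; issue MUL r1<-Mul2 // r0:5,r1:Mul2,r2:Mul1,r3:Add2,r4:1
cycle 5: stall // r0:5,r1:Mul2,r2:Mul1,r3:Add2,r4:1
cycle 6: stall // r0:5,r1:Mul2,r2:Mul1,r3:Add2,r4:1
cycle 7: stall // r0:5,r1:Mul2,r2:Mul1,r3:Add2,r4:1
cycle 8: stall // r0:5,r1:Mul2,r2:Mul1,r3:Add2,r4:1
cycle 9: CDB Mul1=-15; issue MUL r1<-Mul1 // r0:5,r1:Mul1,r2:-15,r3:Add2,r4:1
cycle 10: issue ADD r1<-Add1 // r0:5,r1:Add1,r2:-15,r3:Add2,r4:1
cycle 11: issue SUB r2<-Add3 // r0:5,r1:Add1,r2:Add3,r3:Add2,r4:1
cycle 12: CDB Add2=-20; stall // r0:5,r1:Add1,r2:Add3,r3:-20,r4:1
cycle 13: stall // r0:5,r1:Add1,r2:Add3,r3:-20,r4:1
cycle 14: CDB Add3=-4; stall // r0:5,r1:Add1,r2:-4,r3:-20,r4:1
cycle 15: CDB Add1=-15; stall // r0:5,r1:-15,r2:-4,r3:-20,r4:1
cycle 16: CDB Mul1=1; issue MUL r0<-Mul1 // r0:Mul1,r1:-15,r2:-4,r3:-20,r4:1
cycle 17: CDB Mul2=-20; issue SUB r4<-Add1 // r0:Mul1,r1:-15,r2:-4,r3:-20,r4:Add1
cycle 18: issue MUL r2<-Mul2 // r0:Mul1,r1:-15,r2:Mul2,r3:-20,r4:Add1
cycle 19: - // r0:Mul1,r1:-15,r2:Mul2,r3:-20,r4:Add1

STATUS = VALUE -15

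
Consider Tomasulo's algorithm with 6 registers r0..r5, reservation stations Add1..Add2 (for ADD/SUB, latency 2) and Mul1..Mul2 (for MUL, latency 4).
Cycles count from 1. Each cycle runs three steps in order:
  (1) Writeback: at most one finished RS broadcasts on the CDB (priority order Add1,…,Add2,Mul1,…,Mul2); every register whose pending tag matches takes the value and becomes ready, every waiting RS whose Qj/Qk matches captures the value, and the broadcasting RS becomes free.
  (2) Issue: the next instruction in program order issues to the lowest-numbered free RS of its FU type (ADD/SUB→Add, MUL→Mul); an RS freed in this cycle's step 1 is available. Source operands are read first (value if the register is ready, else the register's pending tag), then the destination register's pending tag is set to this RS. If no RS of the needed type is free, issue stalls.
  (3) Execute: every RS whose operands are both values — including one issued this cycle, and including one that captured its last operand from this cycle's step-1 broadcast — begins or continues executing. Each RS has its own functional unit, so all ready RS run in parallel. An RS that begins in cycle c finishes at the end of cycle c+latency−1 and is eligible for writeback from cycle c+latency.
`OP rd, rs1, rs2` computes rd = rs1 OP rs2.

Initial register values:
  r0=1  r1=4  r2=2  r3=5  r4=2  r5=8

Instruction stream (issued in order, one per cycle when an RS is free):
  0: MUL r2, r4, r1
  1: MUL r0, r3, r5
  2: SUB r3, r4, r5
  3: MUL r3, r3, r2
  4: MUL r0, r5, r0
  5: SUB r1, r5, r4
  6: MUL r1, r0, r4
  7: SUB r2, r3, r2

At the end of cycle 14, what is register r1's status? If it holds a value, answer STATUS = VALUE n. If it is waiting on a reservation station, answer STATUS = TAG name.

cycle 1: issue MUL r2<-Mul1 // r0:1,r1:4,r2:Mul1,r3:5,r4:2,r5:8
cycle 2: issue MUL r0<-Mul2 // r0:Mul2,r1:4,r2:Mul1,r3:5,r4:2,r5:8
cycle 3: issue SUB r3<-Add1 // r0:Mul2,r1:4,r2:Mul1,r3:Add1,r4:2,r5:8
cycle 4: stall // r0:Mul2,r1:4,r2:Mul1,r3:Add1,r4:2,r5:8
cycle 5: CDB Add1=-6; stall // r0:Mul2,r1:4,r2:Mul1,r3:-6,r4:2,r5:8
cycle 6: CDB Mul1=8; issue MUL r3<-Mul1 // r0:Mul2,r1:4,r2:8,r3:Mul1,r4:2,r5:8
cycle 7: CDB Mul2=40; issue MUL r0<-Mul2 // r0:Mul2,r1:4,r2:8,r3:Mul1,r4:2,r5:8
cycle 8: issue SUB r1<-Add1 // r0:Mul2,r1:Add1,r2:8,r3:Mul1,r4:2,r5:8
cycle 9: stall // r0:Mul2,r1:Add1,r2:8,r3:Mul1,r4:2,r5:8
cycle 10: CDB Add1=6; stall // r0:Mul2,r1:6,r2:8,r3:Mul1,r4:2,r5:8
cycle 11: CDB Mul1=-48; issue MUL r1<-Mul1 // r0:Mul2,r1:Mul1,r2:8,r3:-48,r4:2,r5:8
cycle 12: CDB Mul2=320; issue SUB r2<-Add1 // r0:320,r1:Mul1,r2:Add1,r3:-48,r4:2,r5:8
cycle 13: - // r0:320,r1:Mul1,r2:Add1,r3:-48,r4:2,r5:8
cycle 14: CDB Add1=-56 // r0:320,r1:Mul1,r2:-56,r3:-48,r4:2,r5:8

STATUS = TAG Mul1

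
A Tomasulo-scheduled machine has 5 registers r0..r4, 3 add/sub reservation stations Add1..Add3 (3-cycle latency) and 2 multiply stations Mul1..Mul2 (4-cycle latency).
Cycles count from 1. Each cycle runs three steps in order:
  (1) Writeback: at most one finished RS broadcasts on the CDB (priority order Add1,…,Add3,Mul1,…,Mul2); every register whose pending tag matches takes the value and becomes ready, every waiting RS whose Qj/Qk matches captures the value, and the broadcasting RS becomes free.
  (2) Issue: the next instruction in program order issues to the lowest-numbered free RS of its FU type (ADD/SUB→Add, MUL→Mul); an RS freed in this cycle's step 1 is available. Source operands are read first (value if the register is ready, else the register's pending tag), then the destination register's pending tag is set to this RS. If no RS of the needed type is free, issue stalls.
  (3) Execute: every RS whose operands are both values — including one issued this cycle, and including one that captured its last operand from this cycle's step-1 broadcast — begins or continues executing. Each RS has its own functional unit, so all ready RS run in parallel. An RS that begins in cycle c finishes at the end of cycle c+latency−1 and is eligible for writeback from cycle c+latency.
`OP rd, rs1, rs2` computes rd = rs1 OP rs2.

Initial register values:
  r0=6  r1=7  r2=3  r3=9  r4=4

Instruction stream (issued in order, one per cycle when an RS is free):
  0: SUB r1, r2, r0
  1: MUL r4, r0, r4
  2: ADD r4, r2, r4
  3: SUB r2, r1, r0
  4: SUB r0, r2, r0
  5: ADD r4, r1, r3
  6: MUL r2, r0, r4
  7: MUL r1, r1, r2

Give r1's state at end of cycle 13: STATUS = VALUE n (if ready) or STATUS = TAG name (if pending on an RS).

STATUS = TAG Mul2

c1: issue SUB r1<-Add1 | r0:6,r1:Add1,r2:3,r3:9,r4:4
c2: issue MUL r4<-Mul1 | r0:6,r1:Add1,r2:3,r3:9,r4:Mul1
c3: issue ADD r4<-Add2 | r0:6,r1:Add1,r2:3,r3:9,r4:Add2
c4: CDB Add1=-3; issue SUB r2<-Add1 | r0:6,r1:-3,r2:Add1,r3:9,r4:Add2
c5: issue SUB r0<-Add3 | r0:Add3,r1:-3,r2:Add1,r3:9,r4:Add2
c6: CDB Mul1=24; stall | r0:Add3,r1:-3,r2:Add1,r3:9,r4:Add2
c7: CDB Add1=-9; issue ADD r4<-Add1 | r0:Add3,r1:-3,r2:-9,r3:9,r4:Add1
c8: issue MUL r2<-Mul1 | r0:Add3,r1:-3,r2:Mul1,r3:9,r4:Add1
c9: CDB Add2=27; issue MUL r1<-Mul2 | r0:Add3,r1:Mul2,r2:Mul1,r3:9,r4:Add1
c10: CDB Add1=6 | r0:Add3,r1:Mul2,r2:Mul1,r3:9,r4:6
c11: CDB Add3=-15 | r0:-15,r1:Mul2,r2:Mul1,r3:9,r4:6
c12: - | r0:-15,r1:Mul2,r2:Mul1,r3:9,r4:6
c13: - | r0:-15,r1:Mul2,r2:Mul1,r3:9,r4:6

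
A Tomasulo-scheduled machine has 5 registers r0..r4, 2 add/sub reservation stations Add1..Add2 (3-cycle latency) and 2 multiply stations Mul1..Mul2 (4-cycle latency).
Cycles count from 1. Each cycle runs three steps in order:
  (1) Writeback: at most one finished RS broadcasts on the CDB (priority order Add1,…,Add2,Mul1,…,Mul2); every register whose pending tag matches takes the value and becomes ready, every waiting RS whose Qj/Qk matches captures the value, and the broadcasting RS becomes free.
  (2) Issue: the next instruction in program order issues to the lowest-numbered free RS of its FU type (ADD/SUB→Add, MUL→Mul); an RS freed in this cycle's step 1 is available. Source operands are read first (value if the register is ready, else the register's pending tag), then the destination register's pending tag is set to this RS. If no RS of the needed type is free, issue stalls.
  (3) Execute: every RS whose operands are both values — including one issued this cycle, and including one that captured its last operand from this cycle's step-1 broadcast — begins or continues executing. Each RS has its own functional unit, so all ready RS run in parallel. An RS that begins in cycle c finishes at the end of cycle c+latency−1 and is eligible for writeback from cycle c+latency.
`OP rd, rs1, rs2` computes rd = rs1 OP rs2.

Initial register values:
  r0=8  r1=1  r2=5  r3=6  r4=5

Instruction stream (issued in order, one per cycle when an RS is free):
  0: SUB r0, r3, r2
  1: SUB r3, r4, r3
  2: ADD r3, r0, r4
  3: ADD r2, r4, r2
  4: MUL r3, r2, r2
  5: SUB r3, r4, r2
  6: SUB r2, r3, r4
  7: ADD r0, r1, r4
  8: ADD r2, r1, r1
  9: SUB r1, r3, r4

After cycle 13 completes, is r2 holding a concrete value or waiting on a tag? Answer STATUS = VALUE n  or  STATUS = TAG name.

c1: issue SUB r0<-Add1 | r0:Add1,r1:1,r2:5,r3:6,r4:5
c2: issue SUB r3<-Add2 | r0:Add1,r1:1,r2:5,r3:Add2,r4:5
c3: stall | r0:Add1,r1:1,r2:5,r3:Add2,r4:5
c4: CDB Add1=1; issue ADD r3<-Add1 | r0:1,r1:1,r2:5,r3:Add1,r4:5
c5: CDB Add2=-1; issue ADD r2<-Add2 | r0:1,r1:1,r2:Add2,r3:Add1,r4:5
c6: issue MUL r3<-Mul1 | r0:1,r1:1,r2:Add2,r3:Mul1,r4:5
c7: CDB Add1=6; issue SUB r3<-Add1 | r0:1,r1:1,r2:Add2,r3:Add1,r4:5
c8: CDB Add2=10; issue SUB r2<-Add2 | r0:1,r1:1,r2:Add2,r3:Add1,r4:5
c9: stall | r0:1,r1:1,r2:Add2,r3:Add1,r4:5
c10: stall | r0:1,r1:1,r2:Add2,r3:Add1,r4:5
c11: CDB Add1=-5; issue ADD r0<-Add1 | r0:Add1,r1:1,r2:Add2,r3:-5,r4:5
c12: CDB Mul1=100; stall | r0:Add1,r1:1,r2:Add2,r3:-5,r4:5
c13: stall | r0:Add1,r1:1,r2:Add2,r3:-5,r4:5

STATUS = TAG Add2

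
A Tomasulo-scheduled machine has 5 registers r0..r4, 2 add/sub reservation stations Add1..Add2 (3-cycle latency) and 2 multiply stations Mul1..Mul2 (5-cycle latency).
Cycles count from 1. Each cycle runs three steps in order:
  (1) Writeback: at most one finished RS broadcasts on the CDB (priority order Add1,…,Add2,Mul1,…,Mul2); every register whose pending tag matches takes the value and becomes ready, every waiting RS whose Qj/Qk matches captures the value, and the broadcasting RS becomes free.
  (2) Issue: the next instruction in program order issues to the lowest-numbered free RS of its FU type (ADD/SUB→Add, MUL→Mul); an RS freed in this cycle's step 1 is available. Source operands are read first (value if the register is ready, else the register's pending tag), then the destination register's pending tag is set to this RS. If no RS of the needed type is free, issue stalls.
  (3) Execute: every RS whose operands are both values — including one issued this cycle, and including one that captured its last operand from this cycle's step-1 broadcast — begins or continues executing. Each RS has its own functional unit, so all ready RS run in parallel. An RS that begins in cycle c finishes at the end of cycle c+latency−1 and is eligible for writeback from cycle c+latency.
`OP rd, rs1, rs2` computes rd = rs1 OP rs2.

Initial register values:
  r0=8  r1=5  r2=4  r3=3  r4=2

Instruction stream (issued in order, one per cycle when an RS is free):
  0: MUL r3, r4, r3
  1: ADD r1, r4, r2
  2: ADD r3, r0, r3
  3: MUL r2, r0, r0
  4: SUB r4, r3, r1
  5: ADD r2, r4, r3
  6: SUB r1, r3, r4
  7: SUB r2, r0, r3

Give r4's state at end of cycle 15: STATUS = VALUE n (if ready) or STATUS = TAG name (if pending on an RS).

STATUS = VALUE 8

c1: issue MUL r3<-Mul1 | r0:8,r1:5,r2:4,r3:Mul1,r4:2
c2: issue ADD r1<-Add1 | r0:8,r1:Add1,r2:4,r3:Mul1,r4:2
c3: issue ADD r3<-Add2 | r0:8,r1:Add1,r2:4,r3:Add2,r4:2
c4: issue MUL r2<-Mul2 | r0:8,r1:Add1,r2:Mul2,r3:Add2,r4:2
c5: CDB Add1=6; issue SUB r4<-Add1 | r0:8,r1:6,r2:Mul2,r3:Add2,r4:Add1
c6: CDB Mul1=6; stall | r0:8,r1:6,r2:Mul2,r3:Add2,r4:Add1
c7: stall | r0:8,r1:6,r2:Mul2,r3:Add2,r4:Add1
c8: stall | r0:8,r1:6,r2:Mul2,r3:Add2,r4:Add1
c9: CDB Add2=14; issue ADD r2<-Add2 | r0:8,r1:6,r2:Add2,r3:14,r4:Add1
c10: CDB Mul2=64; stall | r0:8,r1:6,r2:Add2,r3:14,r4:Add1
c11: stall | r0:8,r1:6,r2:Add2,r3:14,r4:Add1
c12: CDB Add1=8; issue SUB r1<-Add1 | r0:8,r1:Add1,r2:Add2,r3:14,r4:8
c13: stall | r0:8,r1:Add1,r2:Add2,r3:14,r4:8
c14: stall | r0:8,r1:Add1,r2:Add2,r3:14,r4:8
c15: CDB Add1=6; issue SUB r2<-Add1 | r0:8,r1:6,r2:Add1,r3:14,r4:8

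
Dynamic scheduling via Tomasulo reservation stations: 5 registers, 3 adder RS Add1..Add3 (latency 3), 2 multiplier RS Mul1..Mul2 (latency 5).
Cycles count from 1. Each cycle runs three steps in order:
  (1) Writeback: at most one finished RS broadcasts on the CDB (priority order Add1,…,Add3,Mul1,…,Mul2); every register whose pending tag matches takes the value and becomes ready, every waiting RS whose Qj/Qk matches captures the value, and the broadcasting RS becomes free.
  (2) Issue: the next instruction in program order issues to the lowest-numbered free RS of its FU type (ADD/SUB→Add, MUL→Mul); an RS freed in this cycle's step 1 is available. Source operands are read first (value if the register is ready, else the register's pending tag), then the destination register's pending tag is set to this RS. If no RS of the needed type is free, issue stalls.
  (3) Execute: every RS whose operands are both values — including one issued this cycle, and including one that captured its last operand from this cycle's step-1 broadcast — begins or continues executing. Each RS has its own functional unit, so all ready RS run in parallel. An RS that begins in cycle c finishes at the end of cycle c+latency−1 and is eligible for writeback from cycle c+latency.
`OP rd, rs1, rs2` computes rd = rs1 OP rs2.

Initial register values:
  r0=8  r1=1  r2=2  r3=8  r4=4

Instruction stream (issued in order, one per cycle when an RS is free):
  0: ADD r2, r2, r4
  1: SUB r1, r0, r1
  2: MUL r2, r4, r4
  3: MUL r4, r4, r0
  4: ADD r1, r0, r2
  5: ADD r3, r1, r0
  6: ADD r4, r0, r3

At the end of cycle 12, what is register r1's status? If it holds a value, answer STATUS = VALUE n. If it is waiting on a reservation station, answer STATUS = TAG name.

cycle 1: issue ADD r2<-Add1 // r0:8,r1:1,r2:Add1,r3:8,r4:4
cycle 2: issue SUB r1<-Add2 // r0:8,r1:Add2,r2:Add1,r3:8,r4:4
cycle 3: issue MUL r2<-Mul1 // r0:8,r1:Add2,r2:Mul1,r3:8,r4:4
cycle 4: CDB Add1=6; issue MUL r4<-Mul2 // r0:8,r1:Add2,r2:Mul1,r3:8,r4:Mul2
cycle 5: CDB Add2=7; issue ADD r1<-Add1 // r0:8,r1:Add1,r2:Mul1,r3:8,r4:Mul2
cycle 6: issue ADD r3<-Add2 // r0:8,r1:Add1,r2:Mul1,r3:Add2,r4:Mul2
cycle 7: issue ADD r4<-Add3 // r0:8,r1:Add1,r2:Mul1,r3:Add2,r4:Add3
cycle 8: CDB Mul1=16 // r0:8,r1:Add1,r2:16,r3:Add2,r4:Add3
cycle 9: CDB Mul2=32 // r0:8,r1:Add1,r2:16,r3:Add2,r4:Add3
cycle 10: - // r0:8,r1:Add1,r2:16,r3:Add2,r4:Add3
cycle 11: CDB Add1=24 // r0:8,r1:24,r2:16,r3:Add2,r4:Add3
cycle 12: - // r0:8,r1:24,r2:16,r3:Add2,r4:Add3

STATUS = VALUE 24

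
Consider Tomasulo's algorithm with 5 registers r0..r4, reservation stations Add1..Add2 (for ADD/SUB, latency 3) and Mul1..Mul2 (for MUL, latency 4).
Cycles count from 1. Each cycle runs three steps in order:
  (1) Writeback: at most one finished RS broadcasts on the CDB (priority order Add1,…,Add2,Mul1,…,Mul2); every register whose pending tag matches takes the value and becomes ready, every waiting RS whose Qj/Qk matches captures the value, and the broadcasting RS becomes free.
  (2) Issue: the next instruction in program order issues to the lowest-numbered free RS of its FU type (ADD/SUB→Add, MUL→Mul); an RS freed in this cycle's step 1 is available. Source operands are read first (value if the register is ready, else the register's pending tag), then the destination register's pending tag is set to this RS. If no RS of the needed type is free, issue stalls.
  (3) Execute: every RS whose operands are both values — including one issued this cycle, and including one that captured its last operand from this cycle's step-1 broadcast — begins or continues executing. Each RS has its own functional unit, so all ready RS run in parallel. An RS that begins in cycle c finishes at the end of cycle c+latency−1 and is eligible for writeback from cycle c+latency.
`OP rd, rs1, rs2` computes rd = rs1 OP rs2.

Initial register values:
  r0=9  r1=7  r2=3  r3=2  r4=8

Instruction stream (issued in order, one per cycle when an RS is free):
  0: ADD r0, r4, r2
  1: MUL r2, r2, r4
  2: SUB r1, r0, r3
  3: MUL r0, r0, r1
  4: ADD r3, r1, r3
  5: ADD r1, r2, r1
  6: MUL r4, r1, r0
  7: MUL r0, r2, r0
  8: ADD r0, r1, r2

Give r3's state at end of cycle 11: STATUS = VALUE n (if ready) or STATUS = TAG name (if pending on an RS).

STATUS = VALUE 11

cycle 1: issue ADD r0<-Add1 // r0:Add1,r1:7,r2:3,r3:2,r4:8
cycle 2: issue MUL r2<-Mul1 // r0:Add1,r1:7,r2:Mul1,r3:2,r4:8
cycle 3: issue SUB r1<-Add2 // r0:Add1,r1:Add2,r2:Mul1,r3:2,r4:8
cycle 4: CDB Add1=11; issue MUL r0<-Mul2 // r0:Mul2,r1:Add2,r2:Mul1,r3:2,r4:8
cycle 5: issue ADD r3<-Add1 // r0:Mul2,r1:Add2,r2:Mul1,r3:Add1,r4:8
cycle 6: CDB Mul1=24; stall // r0:Mul2,r1:Add2,r2:24,r3:Add1,r4:8
cycle 7: CDB Add2=9; issue ADD r1<-Add2 // r0:Mul2,r1:Add2,r2:24,r3:Add1,r4:8
cycle 8: issue MUL r4<-Mul1 // r0:Mul2,r1:Add2,r2:24,r3:Add1,r4:Mul1
cycle 9: stall // r0:Mul2,r1:Add2,r2:24,r3:Add1,r4:Mul1
cycle 10: CDB Add1=11; stall // r0:Mul2,r1:Add2,r2:24,r3:11,r4:Mul1
cycle 11: CDB Add2=33; stall // r0:Mul2,r1:33,r2:24,r3:11,r4:Mul1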